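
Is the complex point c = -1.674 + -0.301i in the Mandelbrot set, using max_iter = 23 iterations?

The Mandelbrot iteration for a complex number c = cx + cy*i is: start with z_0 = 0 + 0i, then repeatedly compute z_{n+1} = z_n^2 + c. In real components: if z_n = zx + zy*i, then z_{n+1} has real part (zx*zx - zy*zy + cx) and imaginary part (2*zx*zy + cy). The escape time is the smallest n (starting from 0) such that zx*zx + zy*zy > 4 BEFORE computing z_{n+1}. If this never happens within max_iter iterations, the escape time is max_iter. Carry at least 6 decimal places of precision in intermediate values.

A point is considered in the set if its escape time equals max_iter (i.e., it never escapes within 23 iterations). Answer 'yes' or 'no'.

z_0 = 0 + 0i, c = -1.6740 + -0.3010i
Iter 1: z = -1.6740 + -0.3010i, |z|^2 = 2.8929
Iter 2: z = 1.0377 + 0.7067i, |z|^2 = 1.5763
Iter 3: z = -1.0967 + 1.1657i, |z|^2 = 2.5618
Iter 4: z = -1.8302 + -2.8580i, |z|^2 = 11.5177
Escaped at iteration 4

Answer: no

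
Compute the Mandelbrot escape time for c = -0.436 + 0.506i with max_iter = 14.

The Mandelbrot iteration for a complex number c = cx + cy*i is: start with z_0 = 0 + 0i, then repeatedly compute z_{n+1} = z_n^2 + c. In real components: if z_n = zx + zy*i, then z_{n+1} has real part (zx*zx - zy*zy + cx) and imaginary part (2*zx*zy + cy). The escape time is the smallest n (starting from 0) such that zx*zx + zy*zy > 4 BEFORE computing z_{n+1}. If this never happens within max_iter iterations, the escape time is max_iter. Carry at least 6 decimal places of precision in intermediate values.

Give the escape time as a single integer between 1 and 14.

Answer: 14

Derivation:
z_0 = 0 + 0i, c = -0.4360 + 0.5060i
Iter 1: z = -0.4360 + 0.5060i, |z|^2 = 0.4461
Iter 2: z = -0.5019 + 0.0648i, |z|^2 = 0.2561
Iter 3: z = -0.1883 + 0.4410i, |z|^2 = 0.2299
Iter 4: z = -0.5950 + 0.3400i, |z|^2 = 0.4696
Iter 5: z = -0.1975 + 0.1014i, |z|^2 = 0.0493
Iter 6: z = -0.4073 + 0.4659i, |z|^2 = 0.3830
Iter 7: z = -0.4872 + 0.1265i, |z|^2 = 0.2534
Iter 8: z = -0.2146 + 0.3828i, |z|^2 = 0.1926
Iter 9: z = -0.5364 + 0.3417i, |z|^2 = 0.4045
Iter 10: z = -0.2650 + 0.1394i, |z|^2 = 0.0896
Iter 11: z = -0.3852 + 0.4321i, |z|^2 = 0.3351
Iter 12: z = -0.4744 + 0.1731i, |z|^2 = 0.2550
Iter 13: z = -0.2409 + 0.3418i, |z|^2 = 0.1749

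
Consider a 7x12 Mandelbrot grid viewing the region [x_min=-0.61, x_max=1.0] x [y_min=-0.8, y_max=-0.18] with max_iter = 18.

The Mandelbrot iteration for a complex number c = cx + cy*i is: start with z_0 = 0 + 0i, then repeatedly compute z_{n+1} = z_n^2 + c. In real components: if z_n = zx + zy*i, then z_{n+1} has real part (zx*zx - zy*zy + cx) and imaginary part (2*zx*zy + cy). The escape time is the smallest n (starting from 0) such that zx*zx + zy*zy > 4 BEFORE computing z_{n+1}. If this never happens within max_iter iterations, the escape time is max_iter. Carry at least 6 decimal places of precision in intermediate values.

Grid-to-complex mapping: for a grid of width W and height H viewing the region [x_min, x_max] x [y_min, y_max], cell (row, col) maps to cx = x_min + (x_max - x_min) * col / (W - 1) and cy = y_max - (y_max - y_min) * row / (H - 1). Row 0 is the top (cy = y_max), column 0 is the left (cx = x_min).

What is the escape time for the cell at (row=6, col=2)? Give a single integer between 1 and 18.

Answer: 18

Derivation:
z_0 = 0 + 0i, c = -0.0733 + -0.5182i
Iter 1: z = -0.0733 + -0.5182i, |z|^2 = 0.2739
Iter 2: z = -0.3365 + -0.4422i, |z|^2 = 0.3087
Iter 3: z = -0.1556 + -0.2206i, |z|^2 = 0.0729
Iter 4: z = -0.0978 + -0.4495i, |z|^2 = 0.2116
Iter 5: z = -0.2658 + -0.4303i, |z|^2 = 0.2558
Iter 6: z = -0.1878 + -0.2894i, |z|^2 = 0.1190
Iter 7: z = -0.1218 + -0.4095i, |z|^2 = 0.1825
Iter 8: z = -0.2262 + -0.4184i, |z|^2 = 0.2262
Iter 9: z = -0.1973 + -0.3289i, |z|^2 = 0.1471
Iter 10: z = -0.1426 + -0.3884i, |z|^2 = 0.1712
Iter 11: z = -0.2039 + -0.4074i, |z|^2 = 0.2075
Iter 12: z = -0.1977 + -0.3521i, |z|^2 = 0.1631
Iter 13: z = -0.1582 + -0.3789i, |z|^2 = 0.1686
Iter 14: z = -0.1919 + -0.3983i, |z|^2 = 0.1955
Iter 15: z = -0.1951 + -0.3653i, |z|^2 = 0.1715
Iter 16: z = -0.1687 + -0.3756i, |z|^2 = 0.1695
Iter 17: z = -0.1860 + -0.3914i, |z|^2 = 0.1878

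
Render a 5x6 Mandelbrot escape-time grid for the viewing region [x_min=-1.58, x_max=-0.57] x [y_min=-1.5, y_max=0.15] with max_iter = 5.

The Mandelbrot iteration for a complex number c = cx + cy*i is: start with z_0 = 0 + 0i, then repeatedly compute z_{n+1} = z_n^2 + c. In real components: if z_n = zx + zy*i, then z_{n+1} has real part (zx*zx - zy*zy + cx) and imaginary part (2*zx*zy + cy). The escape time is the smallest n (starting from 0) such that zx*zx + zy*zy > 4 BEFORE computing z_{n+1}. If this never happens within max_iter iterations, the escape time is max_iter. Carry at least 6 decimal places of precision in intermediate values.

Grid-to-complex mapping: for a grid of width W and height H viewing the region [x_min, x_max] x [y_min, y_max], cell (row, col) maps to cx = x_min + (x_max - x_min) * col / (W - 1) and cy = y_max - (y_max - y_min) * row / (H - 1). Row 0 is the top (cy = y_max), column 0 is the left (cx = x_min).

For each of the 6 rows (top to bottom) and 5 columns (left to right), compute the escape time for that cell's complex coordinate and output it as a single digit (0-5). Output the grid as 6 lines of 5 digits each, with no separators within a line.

(row=0, col=0): c = -1.5800 + 0.1500i → escape time 5
(row=0, col=1): c = -1.3275 + 0.1500i → escape time 5
(row=0, col=2): c = -1.0750 + 0.1500i → escape time 5
(row=0, col=3): c = -0.8225 + 0.1500i → escape time 5
(row=0, col=4): c = -0.5700 + 0.1500i → escape time 5
(row=1, col=0): c = -1.5800 + -0.1800i → escape time 5
(row=1, col=1): c = -1.3275 + -0.1800i → escape time 5
(row=1, col=2): c = -1.0750 + -0.1800i → escape time 5
(row=1, col=3): c = -0.8225 + -0.1800i → escape time 5
(row=1, col=4): c = -0.5700 + -0.1800i → escape time 5
(row=2, col=0): c = -1.5800 + -0.5100i → escape time 3
(row=2, col=1): c = -1.3275 + -0.5100i → escape time 3
(row=2, col=2): c = -1.0750 + -0.5100i → escape time 5
(row=2, col=3): c = -0.8225 + -0.5100i → escape time 5
(row=2, col=4): c = -0.5700 + -0.5100i → escape time 5
(row=3, col=0): c = -1.5800 + -0.8400i → escape time 3
(row=3, col=1): c = -1.3275 + -0.8400i → escape time 3
(row=3, col=2): c = -1.0750 + -0.8400i → escape time 3
(row=3, col=3): c = -0.8225 + -0.8400i → escape time 4
(row=3, col=4): c = -0.5700 + -0.8400i → escape time 4
(row=4, col=0): c = -1.5800 + -1.1700i → escape time 2
(row=4, col=1): c = -1.3275 + -1.1700i → escape time 2
(row=4, col=2): c = -1.0750 + -1.1700i → escape time 3
(row=4, col=3): c = -0.8225 + -1.1700i → escape time 3
(row=4, col=4): c = -0.5700 + -1.1700i → escape time 3
(row=5, col=0): c = -1.5800 + -1.5000i → escape time 1
(row=5, col=1): c = -1.3275 + -1.5000i → escape time 1
(row=5, col=2): c = -1.0750 + -1.5000i → escape time 2
(row=5, col=3): c = -0.8225 + -1.5000i → escape time 2
(row=5, col=4): c = -0.5700 + -1.5000i → escape time 2

Answer: 55555
55555
33555
33344
22333
11222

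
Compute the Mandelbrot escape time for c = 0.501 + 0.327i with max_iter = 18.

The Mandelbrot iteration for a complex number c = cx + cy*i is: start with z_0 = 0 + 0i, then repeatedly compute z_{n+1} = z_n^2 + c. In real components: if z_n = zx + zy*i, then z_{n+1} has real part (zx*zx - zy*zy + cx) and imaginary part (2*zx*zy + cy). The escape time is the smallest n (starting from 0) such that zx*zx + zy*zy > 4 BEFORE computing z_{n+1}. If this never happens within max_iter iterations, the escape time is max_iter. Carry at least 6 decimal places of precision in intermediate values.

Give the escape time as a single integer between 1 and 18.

Answer: 6

Derivation:
z_0 = 0 + 0i, c = 0.5010 + 0.3270i
Iter 1: z = 0.5010 + 0.3270i, |z|^2 = 0.3579
Iter 2: z = 0.6451 + 0.6547i, |z|^2 = 0.8447
Iter 3: z = 0.4885 + 1.1716i, |z|^2 = 1.6113
Iter 4: z = -0.6330 + 1.4718i, |z|^2 = 2.5667
Iter 5: z = -1.2644 + -1.5361i, |z|^2 = 3.9585
Iter 6: z = -0.2599 + 4.2117i, |z|^2 = 17.8059
Escaped at iteration 6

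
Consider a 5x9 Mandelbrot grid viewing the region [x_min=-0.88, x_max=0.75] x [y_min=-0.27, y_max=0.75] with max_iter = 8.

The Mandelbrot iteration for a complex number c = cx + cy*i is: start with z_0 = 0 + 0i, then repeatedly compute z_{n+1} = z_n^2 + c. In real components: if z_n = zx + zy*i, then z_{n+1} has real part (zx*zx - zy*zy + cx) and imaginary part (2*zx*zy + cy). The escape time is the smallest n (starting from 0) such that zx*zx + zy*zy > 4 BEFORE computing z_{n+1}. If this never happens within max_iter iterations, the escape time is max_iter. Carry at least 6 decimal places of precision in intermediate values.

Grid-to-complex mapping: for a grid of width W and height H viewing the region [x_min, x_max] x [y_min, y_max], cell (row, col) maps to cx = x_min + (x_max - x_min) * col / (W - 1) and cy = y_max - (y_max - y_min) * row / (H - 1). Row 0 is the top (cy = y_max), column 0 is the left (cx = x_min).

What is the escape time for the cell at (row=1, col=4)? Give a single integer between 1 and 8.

Answer: 3

Derivation:
z_0 = 0 + 0i, c = 0.7500 + 0.6225i
Iter 1: z = 0.7500 + 0.6225i, |z|^2 = 0.9500
Iter 2: z = 0.9250 + 1.5562i, |z|^2 = 3.2775
Iter 3: z = -0.8163 + 3.5015i, |z|^2 = 12.9272
Escaped at iteration 3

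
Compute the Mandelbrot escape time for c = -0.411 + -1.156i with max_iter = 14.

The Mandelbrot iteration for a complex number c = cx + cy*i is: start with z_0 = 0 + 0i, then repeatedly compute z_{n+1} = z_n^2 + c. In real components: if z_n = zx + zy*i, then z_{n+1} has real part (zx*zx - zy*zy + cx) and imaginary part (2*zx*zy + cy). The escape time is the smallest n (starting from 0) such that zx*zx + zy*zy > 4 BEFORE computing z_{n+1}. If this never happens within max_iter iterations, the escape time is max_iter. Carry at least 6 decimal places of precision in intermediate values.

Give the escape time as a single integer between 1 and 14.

z_0 = 0 + 0i, c = -0.4110 + -1.1560i
Iter 1: z = -0.4110 + -1.1560i, |z|^2 = 1.5053
Iter 2: z = -1.5784 + -0.2058i, |z|^2 = 2.5337
Iter 3: z = 2.0381 + -0.5064i, |z|^2 = 4.4101
Escaped at iteration 3

Answer: 3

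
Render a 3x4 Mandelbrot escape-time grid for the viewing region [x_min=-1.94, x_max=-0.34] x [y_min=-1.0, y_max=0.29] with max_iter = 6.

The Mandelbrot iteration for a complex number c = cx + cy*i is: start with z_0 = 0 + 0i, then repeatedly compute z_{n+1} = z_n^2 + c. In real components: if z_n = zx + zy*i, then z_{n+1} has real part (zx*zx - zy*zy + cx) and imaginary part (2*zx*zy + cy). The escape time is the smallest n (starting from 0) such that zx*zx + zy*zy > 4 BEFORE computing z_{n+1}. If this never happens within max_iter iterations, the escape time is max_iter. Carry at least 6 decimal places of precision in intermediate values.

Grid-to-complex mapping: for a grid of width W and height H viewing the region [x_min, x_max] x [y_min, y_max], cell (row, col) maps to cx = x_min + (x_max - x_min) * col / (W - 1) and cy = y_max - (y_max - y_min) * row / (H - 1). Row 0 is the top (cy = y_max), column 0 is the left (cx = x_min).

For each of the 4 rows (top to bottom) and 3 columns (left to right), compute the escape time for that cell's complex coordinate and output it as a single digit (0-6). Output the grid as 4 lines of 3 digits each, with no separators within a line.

(row=0, col=0): c = -1.9400 + 0.2900i → escape time 3
(row=0, col=1): c = -1.1400 + 0.2900i → escape time 6
(row=0, col=2): c = -0.3400 + 0.2900i → escape time 6
(row=1, col=0): c = -1.9400 + -0.1400i → escape time 4
(row=1, col=1): c = -1.1400 + -0.1400i → escape time 6
(row=1, col=2): c = -0.3400 + -0.1400i → escape time 6
(row=2, col=0): c = -1.9400 + -0.5700i → escape time 1
(row=2, col=1): c = -1.1400 + -0.5700i → escape time 4
(row=2, col=2): c = -0.3400 + -0.5700i → escape time 6
(row=3, col=0): c = -1.9400 + -1.0000i → escape time 1
(row=3, col=1): c = -1.1400 + -1.0000i → escape time 3
(row=3, col=2): c = -0.3400 + -1.0000i → escape time 5

Answer: 366
466
146
135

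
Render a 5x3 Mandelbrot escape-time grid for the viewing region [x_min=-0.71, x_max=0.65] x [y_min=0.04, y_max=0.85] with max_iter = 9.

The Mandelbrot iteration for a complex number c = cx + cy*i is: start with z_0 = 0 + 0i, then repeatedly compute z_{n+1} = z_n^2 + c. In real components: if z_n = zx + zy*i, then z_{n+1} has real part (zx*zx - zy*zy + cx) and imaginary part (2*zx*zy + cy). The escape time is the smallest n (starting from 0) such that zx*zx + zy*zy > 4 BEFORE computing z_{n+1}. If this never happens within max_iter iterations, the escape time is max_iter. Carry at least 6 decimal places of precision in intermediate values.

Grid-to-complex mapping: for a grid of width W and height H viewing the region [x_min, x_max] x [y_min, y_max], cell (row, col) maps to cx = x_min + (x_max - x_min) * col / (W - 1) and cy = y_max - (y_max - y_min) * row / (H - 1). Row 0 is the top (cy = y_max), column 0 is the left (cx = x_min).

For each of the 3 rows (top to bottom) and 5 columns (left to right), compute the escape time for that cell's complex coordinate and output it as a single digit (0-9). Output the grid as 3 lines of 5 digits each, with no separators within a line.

(row=0, col=0): c = -0.7100 + 0.8500i → escape time 4
(row=0, col=1): c = -0.3700 + 0.8500i → escape time 6
(row=0, col=2): c = -0.0300 + 0.8500i → escape time 9
(row=0, col=3): c = 0.3100 + 0.8500i → escape time 4
(row=0, col=4): c = 0.6500 + 0.8500i → escape time 3
(row=1, col=0): c = -0.7100 + 0.4450i → escape time 9
(row=1, col=1): c = -0.3700 + 0.4450i → escape time 9
(row=1, col=2): c = -0.0300 + 0.4450i → escape time 9
(row=1, col=3): c = 0.3100 + 0.4450i → escape time 9
(row=1, col=4): c = 0.6500 + 0.4450i → escape time 3
(row=2, col=0): c = -0.7100 + 0.0400i → escape time 9
(row=2, col=1): c = -0.3700 + 0.0400i → escape time 9
(row=2, col=2): c = -0.0300 + 0.0400i → escape time 9
(row=2, col=3): c = 0.3100 + 0.0400i → escape time 9
(row=2, col=4): c = 0.6500 + 0.0400i → escape time 4

Answer: 46943
99993
99994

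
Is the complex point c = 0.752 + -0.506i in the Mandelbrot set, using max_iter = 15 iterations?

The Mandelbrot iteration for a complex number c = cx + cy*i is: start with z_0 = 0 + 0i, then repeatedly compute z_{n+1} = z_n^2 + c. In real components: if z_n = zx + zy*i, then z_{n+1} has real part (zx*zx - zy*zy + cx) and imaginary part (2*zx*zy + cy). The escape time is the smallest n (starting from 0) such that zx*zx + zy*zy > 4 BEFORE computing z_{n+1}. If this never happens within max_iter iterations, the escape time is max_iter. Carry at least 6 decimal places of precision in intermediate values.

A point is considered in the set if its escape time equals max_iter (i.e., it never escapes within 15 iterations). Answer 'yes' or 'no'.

z_0 = 0 + 0i, c = 0.7520 + -0.5060i
Iter 1: z = 0.7520 + -0.5060i, |z|^2 = 0.8215
Iter 2: z = 1.0615 + -1.2670i, |z|^2 = 2.7321
Iter 3: z = 0.2734 + -3.1958i, |z|^2 = 10.2879
Escaped at iteration 3

Answer: no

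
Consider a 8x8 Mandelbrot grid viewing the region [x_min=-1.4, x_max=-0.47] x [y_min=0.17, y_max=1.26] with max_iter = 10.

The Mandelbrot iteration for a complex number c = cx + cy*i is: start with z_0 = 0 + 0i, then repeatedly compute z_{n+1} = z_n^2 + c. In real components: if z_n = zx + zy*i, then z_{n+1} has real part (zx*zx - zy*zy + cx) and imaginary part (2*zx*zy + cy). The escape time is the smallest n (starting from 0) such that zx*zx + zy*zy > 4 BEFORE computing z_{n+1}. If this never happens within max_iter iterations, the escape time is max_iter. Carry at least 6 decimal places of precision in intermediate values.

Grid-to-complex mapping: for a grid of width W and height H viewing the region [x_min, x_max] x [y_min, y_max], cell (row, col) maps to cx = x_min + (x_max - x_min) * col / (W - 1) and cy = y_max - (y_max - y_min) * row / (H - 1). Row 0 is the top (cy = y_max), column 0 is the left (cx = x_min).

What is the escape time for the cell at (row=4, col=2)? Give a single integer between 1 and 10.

Answer: 3

Derivation:
z_0 = 0 + 0i, c = -1.1343 + 0.6371i
Iter 1: z = -1.1343 + 0.6371i, |z|^2 = 1.6926
Iter 2: z = -0.2536 + -0.8083i, |z|^2 = 0.7176
Iter 3: z = -1.7232 + 1.0471i, |z|^2 = 4.0661
Escaped at iteration 3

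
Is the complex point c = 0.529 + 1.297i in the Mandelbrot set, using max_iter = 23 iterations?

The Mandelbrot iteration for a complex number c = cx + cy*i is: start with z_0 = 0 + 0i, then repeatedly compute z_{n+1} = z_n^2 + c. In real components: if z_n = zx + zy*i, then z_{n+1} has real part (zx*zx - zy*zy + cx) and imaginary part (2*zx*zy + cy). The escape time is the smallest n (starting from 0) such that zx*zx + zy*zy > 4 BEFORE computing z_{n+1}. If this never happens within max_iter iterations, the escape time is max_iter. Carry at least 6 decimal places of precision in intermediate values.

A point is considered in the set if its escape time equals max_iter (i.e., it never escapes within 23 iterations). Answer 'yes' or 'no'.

z_0 = 0 + 0i, c = 0.5290 + 1.2970i
Iter 1: z = 0.5290 + 1.2970i, |z|^2 = 1.9620
Iter 2: z = -0.8734 + 2.6692i, |z|^2 = 7.8875
Escaped at iteration 2

Answer: no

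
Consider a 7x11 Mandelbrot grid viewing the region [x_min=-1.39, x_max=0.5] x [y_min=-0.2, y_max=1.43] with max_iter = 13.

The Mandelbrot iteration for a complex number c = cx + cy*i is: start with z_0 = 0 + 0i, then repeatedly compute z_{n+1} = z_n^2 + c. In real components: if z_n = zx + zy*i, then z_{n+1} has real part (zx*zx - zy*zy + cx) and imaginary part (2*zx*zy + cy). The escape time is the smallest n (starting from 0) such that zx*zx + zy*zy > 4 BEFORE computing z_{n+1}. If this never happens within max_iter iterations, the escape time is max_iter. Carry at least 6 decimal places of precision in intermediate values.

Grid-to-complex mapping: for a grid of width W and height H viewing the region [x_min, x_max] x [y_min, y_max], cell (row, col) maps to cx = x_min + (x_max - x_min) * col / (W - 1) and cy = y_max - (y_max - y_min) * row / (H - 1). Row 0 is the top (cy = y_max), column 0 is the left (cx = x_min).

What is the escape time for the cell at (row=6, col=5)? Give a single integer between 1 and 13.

z_0 = 0 + 0i, c = 0.1850 + 0.4520i
Iter 1: z = 0.1850 + 0.4520i, |z|^2 = 0.2385
Iter 2: z = 0.0149 + 0.6192i, |z|^2 = 0.3837
Iter 3: z = -0.1982 + 0.4705i, |z|^2 = 0.2606
Iter 4: z = 0.0029 + 0.2655i, |z|^2 = 0.0705
Iter 5: z = 0.1145 + 0.4536i, |z|^2 = 0.2188
Iter 6: z = -0.0076 + 0.5559i, |z|^2 = 0.3091
Iter 7: z = -0.1240 + 0.4435i, |z|^2 = 0.2121
Iter 8: z = 0.0036 + 0.3420i, |z|^2 = 0.1170
Iter 9: z = 0.0680 + 0.4545i, |z|^2 = 0.2112
Iter 10: z = -0.0169 + 0.5138i, |z|^2 = 0.2643
Iter 11: z = -0.0787 + 0.4346i, |z|^2 = 0.1951
Iter 12: z = 0.0023 + 0.3836i, |z|^2 = 0.1471

Answer: 13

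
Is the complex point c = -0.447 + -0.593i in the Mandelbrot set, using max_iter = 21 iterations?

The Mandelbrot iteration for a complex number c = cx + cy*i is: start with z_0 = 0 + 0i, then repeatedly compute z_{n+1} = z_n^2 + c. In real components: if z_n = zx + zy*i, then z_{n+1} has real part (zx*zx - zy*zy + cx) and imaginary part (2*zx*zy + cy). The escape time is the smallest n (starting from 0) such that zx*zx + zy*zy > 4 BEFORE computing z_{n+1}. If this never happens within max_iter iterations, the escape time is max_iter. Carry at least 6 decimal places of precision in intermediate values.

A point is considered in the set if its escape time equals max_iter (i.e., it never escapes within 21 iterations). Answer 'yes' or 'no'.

z_0 = 0 + 0i, c = -0.4470 + -0.5930i
Iter 1: z = -0.4470 + -0.5930i, |z|^2 = 0.5515
Iter 2: z = -0.5988 + -0.0629i, |z|^2 = 0.3626
Iter 3: z = -0.0923 + -0.5177i, |z|^2 = 0.2766
Iter 4: z = -0.7065 + -0.4974i, |z|^2 = 0.7465
Iter 5: z = -0.1952 + 0.1098i, |z|^2 = 0.0502
Iter 6: z = -0.4209 + -0.6359i, |z|^2 = 0.5815
Iter 7: z = -0.6742 + -0.0577i, |z|^2 = 0.4578
Iter 8: z = 0.0042 + -0.5152i, |z|^2 = 0.2655
Iter 9: z = -0.7125 + -0.5973i, |z|^2 = 0.8643
Iter 10: z = -0.2962 + 0.2581i, |z|^2 = 0.1543
Iter 11: z = -0.4259 + -0.7459i, |z|^2 = 0.7377
Iter 12: z = -0.8219 + 0.0423i, |z|^2 = 0.6773
Iter 13: z = 0.2268 + -0.6626i, |z|^2 = 0.4904
Iter 14: z = -0.8346 + -0.8935i, |z|^2 = 1.4949
Iter 15: z = -0.5488 + 0.8984i, |z|^2 = 1.1083
Iter 16: z = -0.9530 + -1.5791i, |z|^2 = 3.4018
Iter 17: z = -2.0324 + 2.4167i, |z|^2 = 9.9713
Escaped at iteration 17

Answer: no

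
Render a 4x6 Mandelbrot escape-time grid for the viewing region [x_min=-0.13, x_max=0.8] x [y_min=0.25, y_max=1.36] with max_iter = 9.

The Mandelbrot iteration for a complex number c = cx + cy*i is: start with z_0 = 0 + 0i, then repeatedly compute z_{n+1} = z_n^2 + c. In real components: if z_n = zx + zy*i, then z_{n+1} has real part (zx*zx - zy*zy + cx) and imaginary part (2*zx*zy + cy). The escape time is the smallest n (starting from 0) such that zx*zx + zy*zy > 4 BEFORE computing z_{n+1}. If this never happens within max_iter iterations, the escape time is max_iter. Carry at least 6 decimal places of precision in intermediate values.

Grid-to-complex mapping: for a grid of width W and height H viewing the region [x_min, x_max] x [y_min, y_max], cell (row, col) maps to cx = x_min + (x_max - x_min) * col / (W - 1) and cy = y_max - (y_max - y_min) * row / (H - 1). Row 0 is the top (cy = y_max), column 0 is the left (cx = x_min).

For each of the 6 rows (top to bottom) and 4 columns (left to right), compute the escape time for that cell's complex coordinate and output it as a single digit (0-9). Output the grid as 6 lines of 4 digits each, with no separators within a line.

Answer: 2222
5322
9432
9742
9953
9963

Derivation:
(row=0, col=0): c = -0.1300 + 1.3600i → escape time 2
(row=0, col=1): c = 0.1800 + 1.3600i → escape time 2
(row=0, col=2): c = 0.4900 + 1.3600i → escape time 2
(row=0, col=3): c = 0.8000 + 1.3600i → escape time 2
(row=1, col=0): c = -0.1300 + 1.1380i → escape time 5
(row=1, col=1): c = 0.1800 + 1.1380i → escape time 3
(row=1, col=2): c = 0.4900 + 1.1380i → escape time 2
(row=1, col=3): c = 0.8000 + 1.1380i → escape time 2
(row=2, col=0): c = -0.1300 + 0.9160i → escape time 9
(row=2, col=1): c = 0.1800 + 0.9160i → escape time 4
(row=2, col=2): c = 0.4900 + 0.9160i → escape time 3
(row=2, col=3): c = 0.8000 + 0.9160i → escape time 2
(row=3, col=0): c = -0.1300 + 0.6940i → escape time 9
(row=3, col=1): c = 0.1800 + 0.6940i → escape time 7
(row=3, col=2): c = 0.4900 + 0.6940i → escape time 4
(row=3, col=3): c = 0.8000 + 0.6940i → escape time 2
(row=4, col=0): c = -0.1300 + 0.4720i → escape time 9
(row=4, col=1): c = 0.1800 + 0.4720i → escape time 9
(row=4, col=2): c = 0.4900 + 0.4720i → escape time 5
(row=4, col=3): c = 0.8000 + 0.4720i → escape time 3
(row=5, col=0): c = -0.1300 + 0.2500i → escape time 9
(row=5, col=1): c = 0.1800 + 0.2500i → escape time 9
(row=5, col=2): c = 0.4900 + 0.2500i → escape time 6
(row=5, col=3): c = 0.8000 + 0.2500i → escape time 3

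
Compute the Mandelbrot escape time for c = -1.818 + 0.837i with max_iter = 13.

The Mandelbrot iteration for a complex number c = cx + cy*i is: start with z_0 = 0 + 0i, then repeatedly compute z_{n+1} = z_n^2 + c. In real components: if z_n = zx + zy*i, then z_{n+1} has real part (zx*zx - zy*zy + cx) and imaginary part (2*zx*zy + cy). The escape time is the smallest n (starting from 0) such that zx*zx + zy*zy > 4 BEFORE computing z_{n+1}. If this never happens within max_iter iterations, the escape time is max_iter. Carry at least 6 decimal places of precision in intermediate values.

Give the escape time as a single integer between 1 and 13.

Answer: 1

Derivation:
z_0 = 0 + 0i, c = -1.8180 + 0.8370i
Iter 1: z = -1.8180 + 0.8370i, |z|^2 = 4.0057
Escaped at iteration 1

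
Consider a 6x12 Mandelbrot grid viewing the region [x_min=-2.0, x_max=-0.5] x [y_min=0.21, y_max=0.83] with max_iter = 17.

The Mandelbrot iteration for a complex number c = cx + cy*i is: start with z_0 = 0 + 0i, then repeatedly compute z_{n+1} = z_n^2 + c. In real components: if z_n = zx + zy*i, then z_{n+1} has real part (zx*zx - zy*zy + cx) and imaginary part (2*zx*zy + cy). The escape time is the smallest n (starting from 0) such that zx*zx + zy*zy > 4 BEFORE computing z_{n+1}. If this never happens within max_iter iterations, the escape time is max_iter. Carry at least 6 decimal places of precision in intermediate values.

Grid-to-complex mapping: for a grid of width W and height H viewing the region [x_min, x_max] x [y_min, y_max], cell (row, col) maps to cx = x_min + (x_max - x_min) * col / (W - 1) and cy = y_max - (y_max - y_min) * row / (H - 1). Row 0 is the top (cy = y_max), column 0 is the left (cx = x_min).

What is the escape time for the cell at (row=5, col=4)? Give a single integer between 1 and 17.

z_0 = 0 + 0i, c = -0.8000 + 0.5482i
Iter 1: z = -0.8000 + 0.5482i, |z|^2 = 0.9405
Iter 2: z = -0.4605 + -0.3289i, |z|^2 = 0.3202
Iter 3: z = -0.6961 + 0.8511i, |z|^2 = 1.2090
Iter 4: z = -1.0398 + -0.6368i, |z|^2 = 1.4867
Iter 5: z = -0.1243 + 1.8724i, |z|^2 = 3.5213
Iter 6: z = -4.2904 + 0.0828i, |z|^2 = 18.4148
Escaped at iteration 6

Answer: 6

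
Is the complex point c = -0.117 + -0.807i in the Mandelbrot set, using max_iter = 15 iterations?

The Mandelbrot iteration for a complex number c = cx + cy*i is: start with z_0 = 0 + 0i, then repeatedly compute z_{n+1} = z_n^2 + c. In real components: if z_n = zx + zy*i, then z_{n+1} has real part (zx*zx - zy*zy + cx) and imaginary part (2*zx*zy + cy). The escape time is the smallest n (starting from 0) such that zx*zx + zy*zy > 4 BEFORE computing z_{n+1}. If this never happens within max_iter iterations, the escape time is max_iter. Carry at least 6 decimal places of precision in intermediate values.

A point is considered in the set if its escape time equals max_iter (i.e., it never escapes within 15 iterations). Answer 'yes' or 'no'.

z_0 = 0 + 0i, c = -0.1170 + -0.8070i
Iter 1: z = -0.1170 + -0.8070i, |z|^2 = 0.6649
Iter 2: z = -0.7546 + -0.6182i, |z|^2 = 0.9515
Iter 3: z = 0.0702 + 0.1259i, |z|^2 = 0.0208
Iter 4: z = -0.1279 + -0.7893i, |z|^2 = 0.6394
Iter 5: z = -0.7237 + -0.6051i, |z|^2 = 0.8898
Iter 6: z = 0.0406 + 0.0687i, |z|^2 = 0.0064
Iter 7: z = -0.1201 + -0.8014i, |z|^2 = 0.6567
Iter 8: z = -0.7449 + -0.6145i, |z|^2 = 0.9325
Iter 9: z = 0.0602 + 0.1085i, |z|^2 = 0.0154
Iter 10: z = -0.1251 + -0.7939i, |z|^2 = 0.6460
Iter 11: z = -0.7317 + -0.6083i, |z|^2 = 0.9054
Iter 12: z = 0.0484 + 0.0831i, |z|^2 = 0.0093
Iter 13: z = -0.1216 + -0.7990i, |z|^2 = 0.6531
Iter 14: z = -0.7406 + -0.6127i, |z|^2 = 0.9239
Did not escape in 15 iterations → in set

Answer: yes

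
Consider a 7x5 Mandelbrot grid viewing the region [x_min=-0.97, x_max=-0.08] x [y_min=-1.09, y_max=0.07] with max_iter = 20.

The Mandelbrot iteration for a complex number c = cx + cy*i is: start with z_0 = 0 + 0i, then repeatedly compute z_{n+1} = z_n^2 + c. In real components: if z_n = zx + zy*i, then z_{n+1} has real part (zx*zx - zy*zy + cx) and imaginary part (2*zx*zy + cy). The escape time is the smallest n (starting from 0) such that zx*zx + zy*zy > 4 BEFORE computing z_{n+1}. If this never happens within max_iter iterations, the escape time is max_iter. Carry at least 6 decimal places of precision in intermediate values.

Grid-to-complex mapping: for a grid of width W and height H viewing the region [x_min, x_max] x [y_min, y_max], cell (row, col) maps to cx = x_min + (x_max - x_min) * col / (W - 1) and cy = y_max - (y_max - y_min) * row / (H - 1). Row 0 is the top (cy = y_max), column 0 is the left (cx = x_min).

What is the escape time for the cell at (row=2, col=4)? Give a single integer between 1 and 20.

Answer: 20

Derivation:
z_0 = 0 + 0i, c = -0.3767 + -0.5100i
Iter 1: z = -0.3767 + -0.5100i, |z|^2 = 0.4020
Iter 2: z = -0.4949 + -0.1258i, |z|^2 = 0.2607
Iter 3: z = -0.1476 + -0.3855i, |z|^2 = 0.1704
Iter 4: z = -0.5035 + -0.3962i, |z|^2 = 0.4105
Iter 5: z = -0.2802 + -0.1110i, |z|^2 = 0.0908
Iter 6: z = -0.3105 + -0.4478i, |z|^2 = 0.2969
Iter 7: z = -0.4808 + -0.2319i, |z|^2 = 0.2849
Iter 8: z = -0.1993 + -0.2870i, |z|^2 = 0.1221
Iter 9: z = -0.4193 + -0.3956i, |z|^2 = 0.3323
Iter 10: z = -0.3573 + -0.1782i, |z|^2 = 0.1595
Iter 11: z = -0.2807 + -0.3826i, |z|^2 = 0.2252
Iter 12: z = -0.4442 + -0.2952i, |z|^2 = 0.2845
Iter 13: z = -0.2664 + -0.2477i, |z|^2 = 0.1324
Iter 14: z = -0.3671 + -0.3780i, |z|^2 = 0.2776
Iter 15: z = -0.3848 + -0.2325i, |z|^2 = 0.2021
Iter 16: z = -0.2827 + -0.3311i, |z|^2 = 0.1895
Iter 17: z = -0.4064 + -0.3229i, |z|^2 = 0.2694
Iter 18: z = -0.3158 + -0.2476i, |z|^2 = 0.1610
Iter 19: z = -0.3383 + -0.3536i, |z|^2 = 0.2395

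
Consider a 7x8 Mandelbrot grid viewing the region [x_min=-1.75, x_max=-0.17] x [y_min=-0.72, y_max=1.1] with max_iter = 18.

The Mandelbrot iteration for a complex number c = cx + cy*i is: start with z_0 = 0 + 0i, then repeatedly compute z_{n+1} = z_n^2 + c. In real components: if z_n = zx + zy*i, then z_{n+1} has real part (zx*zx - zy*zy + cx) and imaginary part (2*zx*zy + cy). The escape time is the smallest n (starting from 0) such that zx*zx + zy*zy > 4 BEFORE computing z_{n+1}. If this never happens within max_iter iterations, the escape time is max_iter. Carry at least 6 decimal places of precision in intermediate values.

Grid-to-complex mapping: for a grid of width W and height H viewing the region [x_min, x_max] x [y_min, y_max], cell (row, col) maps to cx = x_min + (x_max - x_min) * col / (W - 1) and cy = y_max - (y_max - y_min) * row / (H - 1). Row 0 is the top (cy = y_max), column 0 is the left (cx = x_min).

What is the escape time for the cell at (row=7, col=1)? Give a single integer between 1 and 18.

z_0 = 0 + 0i, c = -1.4867 + -0.7200i
Iter 1: z = -1.4867 + -0.7200i, |z|^2 = 2.7286
Iter 2: z = 0.2051 + 1.4208i, |z|^2 = 2.0607
Iter 3: z = -3.4633 + -0.1372i, |z|^2 = 12.0130
Escaped at iteration 3

Answer: 3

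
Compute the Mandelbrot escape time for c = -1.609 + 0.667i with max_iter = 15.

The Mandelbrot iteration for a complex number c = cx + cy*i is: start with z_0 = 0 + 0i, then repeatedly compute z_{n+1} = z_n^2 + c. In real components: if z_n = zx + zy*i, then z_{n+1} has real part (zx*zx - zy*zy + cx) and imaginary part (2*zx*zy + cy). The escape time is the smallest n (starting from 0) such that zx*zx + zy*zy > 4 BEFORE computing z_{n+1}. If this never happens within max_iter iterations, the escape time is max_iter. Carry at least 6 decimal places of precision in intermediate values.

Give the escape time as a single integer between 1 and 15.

Answer: 3

Derivation:
z_0 = 0 + 0i, c = -1.6090 + 0.6670i
Iter 1: z = -1.6090 + 0.6670i, |z|^2 = 3.0338
Iter 2: z = 0.5350 + -1.4794i, |z|^2 = 2.4749
Iter 3: z = -3.5114 + -0.9159i, |z|^2 = 13.1691
Escaped at iteration 3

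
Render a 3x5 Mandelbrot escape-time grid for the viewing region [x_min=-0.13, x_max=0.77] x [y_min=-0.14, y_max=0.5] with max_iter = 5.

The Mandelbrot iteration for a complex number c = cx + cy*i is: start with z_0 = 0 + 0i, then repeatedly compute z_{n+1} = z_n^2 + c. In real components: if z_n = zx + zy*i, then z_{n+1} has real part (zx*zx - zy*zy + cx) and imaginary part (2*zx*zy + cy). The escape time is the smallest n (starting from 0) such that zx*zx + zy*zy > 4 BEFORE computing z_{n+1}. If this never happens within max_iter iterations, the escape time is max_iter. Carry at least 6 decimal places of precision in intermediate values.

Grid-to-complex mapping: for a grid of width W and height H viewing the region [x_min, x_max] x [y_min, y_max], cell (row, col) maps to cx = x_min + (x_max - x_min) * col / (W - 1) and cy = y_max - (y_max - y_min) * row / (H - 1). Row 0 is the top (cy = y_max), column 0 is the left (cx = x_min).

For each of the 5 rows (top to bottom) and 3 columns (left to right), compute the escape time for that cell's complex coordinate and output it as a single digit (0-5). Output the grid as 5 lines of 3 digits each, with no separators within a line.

Answer: 553
553
553
553
553

Derivation:
(row=0, col=0): c = -0.1300 + 0.5000i → escape time 5
(row=0, col=1): c = 0.3200 + 0.5000i → escape time 5
(row=0, col=2): c = 0.7700 + 0.5000i → escape time 3
(row=1, col=0): c = -0.1300 + 0.3400i → escape time 5
(row=1, col=1): c = 0.3200 + 0.3400i → escape time 5
(row=1, col=2): c = 0.7700 + 0.3400i → escape time 3
(row=2, col=0): c = -0.1300 + 0.1800i → escape time 5
(row=2, col=1): c = 0.3200 + 0.1800i → escape time 5
(row=2, col=2): c = 0.7700 + 0.1800i → escape time 3
(row=3, col=0): c = -0.1300 + 0.0200i → escape time 5
(row=3, col=1): c = 0.3200 + 0.0200i → escape time 5
(row=3, col=2): c = 0.7700 + 0.0200i → escape time 3
(row=4, col=0): c = -0.1300 + -0.1400i → escape time 5
(row=4, col=1): c = 0.3200 + -0.1400i → escape time 5
(row=4, col=2): c = 0.7700 + -0.1400i → escape time 3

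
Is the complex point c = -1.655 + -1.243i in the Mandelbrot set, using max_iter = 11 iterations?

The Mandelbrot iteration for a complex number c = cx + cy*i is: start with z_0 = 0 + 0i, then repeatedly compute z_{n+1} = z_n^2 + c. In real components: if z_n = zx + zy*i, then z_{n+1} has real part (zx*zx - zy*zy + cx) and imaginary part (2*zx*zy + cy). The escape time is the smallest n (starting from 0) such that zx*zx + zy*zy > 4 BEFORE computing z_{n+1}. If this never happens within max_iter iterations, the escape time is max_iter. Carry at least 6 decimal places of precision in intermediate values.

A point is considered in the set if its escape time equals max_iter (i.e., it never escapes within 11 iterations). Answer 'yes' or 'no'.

Answer: no

Derivation:
z_0 = 0 + 0i, c = -1.6550 + -1.2430i
Iter 1: z = -1.6550 + -1.2430i, |z|^2 = 4.2841
Escaped at iteration 1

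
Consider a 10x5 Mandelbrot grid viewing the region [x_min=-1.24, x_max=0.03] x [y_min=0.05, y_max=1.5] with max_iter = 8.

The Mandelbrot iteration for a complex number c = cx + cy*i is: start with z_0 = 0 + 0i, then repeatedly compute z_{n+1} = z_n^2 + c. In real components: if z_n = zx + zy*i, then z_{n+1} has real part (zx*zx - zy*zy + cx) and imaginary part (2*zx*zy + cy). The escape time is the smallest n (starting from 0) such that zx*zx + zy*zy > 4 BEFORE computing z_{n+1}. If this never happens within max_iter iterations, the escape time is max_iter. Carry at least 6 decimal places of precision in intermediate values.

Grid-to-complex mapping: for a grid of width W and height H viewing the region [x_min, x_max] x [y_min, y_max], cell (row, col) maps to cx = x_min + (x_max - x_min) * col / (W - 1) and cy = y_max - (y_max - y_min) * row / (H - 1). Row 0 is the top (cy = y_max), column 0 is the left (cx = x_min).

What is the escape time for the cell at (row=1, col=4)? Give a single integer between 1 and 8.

Answer: 3

Derivation:
z_0 = 0 + 0i, c = -0.6756 + 1.1375i
Iter 1: z = -0.6756 + 1.1375i, |z|^2 = 1.7503
Iter 2: z = -1.5131 + -0.3994i, |z|^2 = 2.4489
Iter 3: z = 1.4544 + 2.3461i, |z|^2 = 7.6195
Escaped at iteration 3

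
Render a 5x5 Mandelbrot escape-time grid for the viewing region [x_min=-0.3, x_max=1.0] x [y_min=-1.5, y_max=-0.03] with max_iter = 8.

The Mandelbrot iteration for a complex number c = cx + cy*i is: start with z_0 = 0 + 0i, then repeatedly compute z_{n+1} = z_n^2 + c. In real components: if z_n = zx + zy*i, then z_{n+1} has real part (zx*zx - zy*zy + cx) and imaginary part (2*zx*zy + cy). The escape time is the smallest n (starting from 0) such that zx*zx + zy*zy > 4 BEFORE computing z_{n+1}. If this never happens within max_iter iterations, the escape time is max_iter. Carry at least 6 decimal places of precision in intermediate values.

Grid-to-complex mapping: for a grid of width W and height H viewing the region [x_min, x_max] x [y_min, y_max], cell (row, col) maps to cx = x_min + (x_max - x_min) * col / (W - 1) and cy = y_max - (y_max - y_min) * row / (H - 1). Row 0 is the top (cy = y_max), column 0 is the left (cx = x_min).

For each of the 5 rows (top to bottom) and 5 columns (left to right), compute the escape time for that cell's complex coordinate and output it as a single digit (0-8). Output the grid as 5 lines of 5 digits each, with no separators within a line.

Answer: 88842
88832
88532
44222
22222

Derivation:
(row=0, col=0): c = -0.3000 + -0.0300i → escape time 8
(row=0, col=1): c = 0.0250 + -0.0300i → escape time 8
(row=0, col=2): c = 0.3500 + -0.0300i → escape time 8
(row=0, col=3): c = 0.6750 + -0.0300i → escape time 4
(row=0, col=4): c = 1.0000 + -0.0300i → escape time 2
(row=1, col=0): c = -0.3000 + -0.3975i → escape time 8
(row=1, col=1): c = 0.0250 + -0.3975i → escape time 8
(row=1, col=2): c = 0.3500 + -0.3975i → escape time 8
(row=1, col=3): c = 0.6750 + -0.3975i → escape time 3
(row=1, col=4): c = 1.0000 + -0.3975i → escape time 2
(row=2, col=0): c = -0.3000 + -0.7650i → escape time 8
(row=2, col=1): c = 0.0250 + -0.7650i → escape time 8
(row=2, col=2): c = 0.3500 + -0.7650i → escape time 5
(row=2, col=3): c = 0.6750 + -0.7650i → escape time 3
(row=2, col=4): c = 1.0000 + -0.7650i → escape time 2
(row=3, col=0): c = -0.3000 + -1.1325i → escape time 4
(row=3, col=1): c = 0.0250 + -1.1325i → escape time 4
(row=3, col=2): c = 0.3500 + -1.1325i → escape time 2
(row=3, col=3): c = 0.6750 + -1.1325i → escape time 2
(row=3, col=4): c = 1.0000 + -1.1325i → escape time 2
(row=4, col=0): c = -0.3000 + -1.5000i → escape time 2
(row=4, col=1): c = 0.0250 + -1.5000i → escape time 2
(row=4, col=2): c = 0.3500 + -1.5000i → escape time 2
(row=4, col=3): c = 0.6750 + -1.5000i → escape time 2
(row=4, col=4): c = 1.0000 + -1.5000i → escape time 2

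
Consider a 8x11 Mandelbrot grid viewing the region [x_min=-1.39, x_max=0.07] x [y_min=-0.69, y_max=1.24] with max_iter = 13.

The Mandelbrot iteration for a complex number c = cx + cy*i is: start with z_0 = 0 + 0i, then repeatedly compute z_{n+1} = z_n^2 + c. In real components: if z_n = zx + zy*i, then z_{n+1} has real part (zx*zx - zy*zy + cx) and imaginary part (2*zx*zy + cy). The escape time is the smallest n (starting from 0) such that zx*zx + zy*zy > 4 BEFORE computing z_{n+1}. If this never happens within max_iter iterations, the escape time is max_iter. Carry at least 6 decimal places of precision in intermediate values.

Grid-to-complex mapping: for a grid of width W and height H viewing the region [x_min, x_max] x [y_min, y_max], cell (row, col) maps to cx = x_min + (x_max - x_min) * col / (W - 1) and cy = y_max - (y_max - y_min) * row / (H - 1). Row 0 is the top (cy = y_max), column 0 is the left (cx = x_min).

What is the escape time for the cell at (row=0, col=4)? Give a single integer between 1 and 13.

Answer: 3

Derivation:
z_0 = 0 + 0i, c = -0.5557 + 1.2400i
Iter 1: z = -0.5557 + 1.2400i, |z|^2 = 1.8464
Iter 2: z = -1.7845 + -0.1382i, |z|^2 = 3.2035
Iter 3: z = 2.6096 + 1.7331i, |z|^2 = 9.8139
Escaped at iteration 3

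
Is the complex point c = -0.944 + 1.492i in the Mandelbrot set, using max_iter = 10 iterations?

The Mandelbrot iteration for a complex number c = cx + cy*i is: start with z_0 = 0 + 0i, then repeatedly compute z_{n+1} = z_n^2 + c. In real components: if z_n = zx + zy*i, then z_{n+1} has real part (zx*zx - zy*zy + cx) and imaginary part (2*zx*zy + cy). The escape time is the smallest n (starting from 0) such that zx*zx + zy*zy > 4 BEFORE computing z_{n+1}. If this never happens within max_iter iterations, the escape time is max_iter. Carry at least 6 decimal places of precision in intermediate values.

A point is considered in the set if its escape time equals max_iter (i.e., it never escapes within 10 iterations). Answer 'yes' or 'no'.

Answer: no

Derivation:
z_0 = 0 + 0i, c = -0.9440 + 1.4920i
Iter 1: z = -0.9440 + 1.4920i, |z|^2 = 3.1172
Iter 2: z = -2.2789 + -1.3249i, |z|^2 = 6.9489
Escaped at iteration 2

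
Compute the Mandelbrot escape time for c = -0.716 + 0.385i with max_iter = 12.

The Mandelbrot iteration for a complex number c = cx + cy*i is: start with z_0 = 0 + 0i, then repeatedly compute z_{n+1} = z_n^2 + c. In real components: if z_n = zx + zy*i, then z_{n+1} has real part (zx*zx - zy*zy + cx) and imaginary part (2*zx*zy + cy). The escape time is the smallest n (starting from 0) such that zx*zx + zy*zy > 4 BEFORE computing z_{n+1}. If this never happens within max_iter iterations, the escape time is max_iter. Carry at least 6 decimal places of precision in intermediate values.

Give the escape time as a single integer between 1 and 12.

z_0 = 0 + 0i, c = -0.7160 + 0.3850i
Iter 1: z = -0.7160 + 0.3850i, |z|^2 = 0.6609
Iter 2: z = -0.3516 + -0.1663i, |z|^2 = 0.1513
Iter 3: z = -0.6201 + 0.5019i, |z|^2 = 0.6364
Iter 4: z = -0.5835 + -0.2375i, |z|^2 = 0.3968
Iter 5: z = -0.4320 + 0.6621i, |z|^2 = 0.6250
Iter 6: z = -0.9678 + -0.1870i, |z|^2 = 0.9716
Iter 7: z = 0.1857 + 0.7470i, |z|^2 = 0.5925
Iter 8: z = -1.2395 + 0.6624i, |z|^2 = 1.9752
Iter 9: z = 0.3815 + -1.2572i, |z|^2 = 1.7261
Iter 10: z = -2.1509 + -0.5743i, |z|^2 = 4.9563
Escaped at iteration 10

Answer: 10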